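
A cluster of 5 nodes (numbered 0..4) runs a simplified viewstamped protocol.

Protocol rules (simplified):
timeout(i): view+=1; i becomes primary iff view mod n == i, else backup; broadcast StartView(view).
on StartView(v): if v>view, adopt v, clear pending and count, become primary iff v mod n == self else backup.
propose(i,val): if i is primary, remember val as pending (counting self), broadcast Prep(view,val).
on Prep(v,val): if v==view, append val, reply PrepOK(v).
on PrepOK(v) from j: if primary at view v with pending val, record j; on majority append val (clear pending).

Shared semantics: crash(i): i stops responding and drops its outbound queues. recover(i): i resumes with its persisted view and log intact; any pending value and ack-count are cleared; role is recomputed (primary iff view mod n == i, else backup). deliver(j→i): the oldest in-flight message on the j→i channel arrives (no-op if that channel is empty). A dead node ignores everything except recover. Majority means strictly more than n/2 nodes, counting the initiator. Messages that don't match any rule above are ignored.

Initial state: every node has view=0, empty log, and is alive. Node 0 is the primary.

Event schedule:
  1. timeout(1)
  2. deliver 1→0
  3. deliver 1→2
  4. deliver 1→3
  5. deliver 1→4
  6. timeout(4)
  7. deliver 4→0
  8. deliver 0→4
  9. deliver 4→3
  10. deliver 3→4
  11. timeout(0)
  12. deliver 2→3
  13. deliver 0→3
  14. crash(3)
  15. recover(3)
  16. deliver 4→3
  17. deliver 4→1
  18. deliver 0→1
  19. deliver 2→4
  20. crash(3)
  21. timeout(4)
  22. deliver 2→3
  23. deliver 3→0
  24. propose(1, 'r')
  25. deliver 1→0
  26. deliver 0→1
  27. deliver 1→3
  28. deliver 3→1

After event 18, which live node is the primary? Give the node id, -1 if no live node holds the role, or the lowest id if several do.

3

e1 timeout(1): 1[prim,v=1,-]
e2 deliver 1→0: 0[back,v=1,-]
e3 deliver 1→2: 2[back,v=1,-]
e4 deliver 1→3: 3[back,v=1,-]
e5 deliver 1→4: 4[back,v=1,-]
e6 timeout(4): 4[back,v=2,-]
e7 deliver 4→0: 0[back,v=2,-]
e8 deliver 0→4: ·
e9 deliver 4→3: 3[back,v=2,-]
e10 deliver 3→4: ·
e11 timeout(0): 0[back,v=3,-]
e12 deliver 2→3: ·
e13 deliver 0→3: 3[prim,v=3,-]
e14 crash(3): 3[✗prim,v=3,-]
e15 recover(3): 3[prim,v=3,-]
e16 deliver 4→3: ·
e17 deliver 4→1: 1[back,v=2,-]
e18 deliver 0→1: 1[back,v=3,-]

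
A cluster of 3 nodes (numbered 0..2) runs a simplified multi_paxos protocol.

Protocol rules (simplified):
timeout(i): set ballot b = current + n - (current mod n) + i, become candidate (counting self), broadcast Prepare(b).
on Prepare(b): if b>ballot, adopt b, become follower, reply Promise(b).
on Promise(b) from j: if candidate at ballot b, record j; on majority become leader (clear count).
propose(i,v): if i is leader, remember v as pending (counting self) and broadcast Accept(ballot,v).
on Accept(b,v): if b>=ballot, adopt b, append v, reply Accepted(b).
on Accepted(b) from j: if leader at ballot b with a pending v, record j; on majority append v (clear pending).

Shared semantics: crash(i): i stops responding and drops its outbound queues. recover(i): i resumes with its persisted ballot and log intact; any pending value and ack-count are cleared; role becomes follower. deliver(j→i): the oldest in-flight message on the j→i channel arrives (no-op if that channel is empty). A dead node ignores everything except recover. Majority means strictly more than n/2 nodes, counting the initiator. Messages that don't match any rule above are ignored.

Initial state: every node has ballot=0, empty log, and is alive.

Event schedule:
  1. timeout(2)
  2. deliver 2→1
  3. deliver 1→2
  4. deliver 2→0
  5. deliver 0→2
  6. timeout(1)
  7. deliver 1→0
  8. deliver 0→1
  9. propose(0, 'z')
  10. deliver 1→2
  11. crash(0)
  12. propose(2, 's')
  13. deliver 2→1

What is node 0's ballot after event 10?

7

[1] timeout(2) → N2(cand b5 [-])
[2] deliver 2→1 → N1(foll b5 [-])
[3] deliver 1→2 → N2(lead b5 [-])
[4] deliver 2→0 → N0(foll b5 [-])
[5] deliver 0→2 → ∅
[6] timeout(1) → N1(cand b7 [-])
[7] deliver 1→0 → N0(foll b7 [-])
[8] deliver 0→1 → N1(lead b7 [-])
[9] propose(0,'z') → ∅
[10] deliver 1→2 → N2(foll b7 [-])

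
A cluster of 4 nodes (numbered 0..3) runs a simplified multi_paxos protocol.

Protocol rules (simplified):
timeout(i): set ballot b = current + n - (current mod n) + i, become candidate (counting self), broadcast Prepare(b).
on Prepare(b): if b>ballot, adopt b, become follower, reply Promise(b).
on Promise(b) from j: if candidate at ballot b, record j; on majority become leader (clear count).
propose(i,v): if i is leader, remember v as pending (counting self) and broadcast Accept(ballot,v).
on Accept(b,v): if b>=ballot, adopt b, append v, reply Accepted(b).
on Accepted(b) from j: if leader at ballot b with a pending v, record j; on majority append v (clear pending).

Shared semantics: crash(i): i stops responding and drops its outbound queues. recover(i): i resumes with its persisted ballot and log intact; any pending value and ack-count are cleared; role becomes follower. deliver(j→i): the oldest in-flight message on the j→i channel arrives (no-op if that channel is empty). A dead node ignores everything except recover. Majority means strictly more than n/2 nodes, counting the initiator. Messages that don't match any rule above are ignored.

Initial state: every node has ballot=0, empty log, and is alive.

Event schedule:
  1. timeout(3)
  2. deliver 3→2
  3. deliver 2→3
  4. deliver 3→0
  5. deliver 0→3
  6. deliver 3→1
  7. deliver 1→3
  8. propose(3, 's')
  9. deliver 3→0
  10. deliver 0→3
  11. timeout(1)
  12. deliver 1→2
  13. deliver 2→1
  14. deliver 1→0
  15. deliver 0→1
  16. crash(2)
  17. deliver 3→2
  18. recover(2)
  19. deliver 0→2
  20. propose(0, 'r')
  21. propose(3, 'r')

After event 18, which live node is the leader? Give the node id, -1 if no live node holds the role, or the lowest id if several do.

[1] timeout(3) → N3(cand b7 [-])
[2] deliver 3→2 → N2(foll b7 [-])
[3] deliver 2→3 → ∅
[4] deliver 3→0 → N0(foll b7 [-])
[5] deliver 0→3 → N3(lead b7 [-])
[6] deliver 3→1 → N1(foll b7 [-])
[7] deliver 1→3 → ∅
[8] propose(3,'s') → ∅
[9] deliver 3→0 → N0(foll b7 [s])
[10] deliver 0→3 → ∅
[11] timeout(1) → N1(cand b9 [-])
[12] deliver 1→2 → N2(foll b9 [-])
[13] deliver 2→1 → ∅
[14] deliver 1→0 → N0(foll b9 [s])
[15] deliver 0→1 → N1(lead b9 [-])
[16] crash(2) → N2(✗foll b9 [-])
[17] deliver 3→2 → ∅
[18] recover(2) → N2(foll b9 [-])

1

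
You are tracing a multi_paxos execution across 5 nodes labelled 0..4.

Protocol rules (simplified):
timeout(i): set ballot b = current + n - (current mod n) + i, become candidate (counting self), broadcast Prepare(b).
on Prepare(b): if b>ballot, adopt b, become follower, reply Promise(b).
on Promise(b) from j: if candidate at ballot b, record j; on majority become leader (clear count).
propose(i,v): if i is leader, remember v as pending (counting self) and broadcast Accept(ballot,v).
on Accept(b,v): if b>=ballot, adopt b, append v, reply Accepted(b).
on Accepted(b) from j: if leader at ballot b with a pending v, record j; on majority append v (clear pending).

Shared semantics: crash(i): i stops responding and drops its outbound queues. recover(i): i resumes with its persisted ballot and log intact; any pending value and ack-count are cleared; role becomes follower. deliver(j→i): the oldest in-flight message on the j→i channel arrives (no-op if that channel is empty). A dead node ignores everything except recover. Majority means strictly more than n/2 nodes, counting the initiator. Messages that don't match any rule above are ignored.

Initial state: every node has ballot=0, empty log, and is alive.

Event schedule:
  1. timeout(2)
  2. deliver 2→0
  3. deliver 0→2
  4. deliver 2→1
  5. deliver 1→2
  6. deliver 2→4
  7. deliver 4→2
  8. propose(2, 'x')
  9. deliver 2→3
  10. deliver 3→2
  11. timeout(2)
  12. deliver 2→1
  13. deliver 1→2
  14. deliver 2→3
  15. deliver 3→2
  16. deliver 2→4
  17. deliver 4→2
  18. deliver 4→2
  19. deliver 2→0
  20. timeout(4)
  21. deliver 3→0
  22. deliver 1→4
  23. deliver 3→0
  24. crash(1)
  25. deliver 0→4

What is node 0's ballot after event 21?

7

e1 timeout(2): 2[cand,b=7,-]
e2 deliver 2→0: 0[foll,b=7,-]
e3 deliver 0→2: ·
e4 deliver 2→1: 1[foll,b=7,-]
e5 deliver 1→2: 2[lead,b=7,-]
e6 deliver 2→4: 4[foll,b=7,-]
e7 deliver 4→2: ·
e8 propose(2,'x'): ·
e9 deliver 2→3: 3[foll,b=7,-]
e10 deliver 3→2: ·
e11 timeout(2): 2[cand,b=12,-]
e12 deliver 2→1: 1[foll,b=7,x]
e13 deliver 1→2: ·
e14 deliver 2→3: 3[foll,b=7,x]
e15 deliver 3→2: ·
e16 deliver 2→4: 4[foll,b=7,x]
e17 deliver 4→2: ·
e18 deliver 4→2: ·
e19 deliver 2→0: 0[foll,b=7,x]
e20 timeout(4): 4[cand,b=14,x]
e21 deliver 3→0: ·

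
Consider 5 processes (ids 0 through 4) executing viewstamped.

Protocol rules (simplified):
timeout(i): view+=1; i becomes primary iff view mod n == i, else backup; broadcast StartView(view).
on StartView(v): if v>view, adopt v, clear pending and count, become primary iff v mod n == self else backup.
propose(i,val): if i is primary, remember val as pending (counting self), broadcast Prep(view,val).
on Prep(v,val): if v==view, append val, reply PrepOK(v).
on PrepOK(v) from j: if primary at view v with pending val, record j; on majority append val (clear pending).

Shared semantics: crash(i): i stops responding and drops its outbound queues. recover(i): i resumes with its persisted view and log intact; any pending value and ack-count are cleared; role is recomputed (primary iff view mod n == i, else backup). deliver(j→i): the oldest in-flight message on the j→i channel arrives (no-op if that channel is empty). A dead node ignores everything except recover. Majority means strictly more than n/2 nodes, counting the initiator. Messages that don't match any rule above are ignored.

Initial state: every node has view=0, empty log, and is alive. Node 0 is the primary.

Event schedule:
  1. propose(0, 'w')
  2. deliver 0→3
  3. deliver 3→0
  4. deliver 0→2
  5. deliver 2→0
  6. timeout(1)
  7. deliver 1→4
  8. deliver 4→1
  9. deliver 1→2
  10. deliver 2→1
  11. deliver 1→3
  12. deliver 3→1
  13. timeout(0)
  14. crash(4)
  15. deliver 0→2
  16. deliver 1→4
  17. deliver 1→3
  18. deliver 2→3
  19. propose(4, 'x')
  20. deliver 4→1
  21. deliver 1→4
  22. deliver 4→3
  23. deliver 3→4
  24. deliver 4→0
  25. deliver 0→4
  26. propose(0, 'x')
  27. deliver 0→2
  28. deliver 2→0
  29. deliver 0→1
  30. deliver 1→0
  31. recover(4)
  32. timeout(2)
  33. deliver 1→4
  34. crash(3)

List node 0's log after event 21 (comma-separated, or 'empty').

1. propose(0,'w'):  nop
2. deliver 0→3:  <3:back v0 w>
3. deliver 3→0:  nop
4. deliver 0→2:  <2:back v0 w>
5. deliver 2→0:  <0:prim v0 w>
6. timeout(1):  <1:prim v1 ->
7. deliver 1→4:  <4:back v1 ->
8. deliver 4→1:  nop
9. deliver 1→2:  <2:back v1 w>
10. deliver 2→1:  nop
11. deliver 1→3:  <3:back v1 w>
12. deliver 3→1:  nop
13. timeout(0):  <0:back v1 w>
14. crash(4):  <4:✗back v1 ->
15. deliver 0→2:  nop
16. deliver 1→4:  nop
17. deliver 1→3:  nop
18. deliver 2→3:  nop
19. propose(4,'x'):  nop
20. deliver 4→1:  nop
21. deliver 1→4:  nop

w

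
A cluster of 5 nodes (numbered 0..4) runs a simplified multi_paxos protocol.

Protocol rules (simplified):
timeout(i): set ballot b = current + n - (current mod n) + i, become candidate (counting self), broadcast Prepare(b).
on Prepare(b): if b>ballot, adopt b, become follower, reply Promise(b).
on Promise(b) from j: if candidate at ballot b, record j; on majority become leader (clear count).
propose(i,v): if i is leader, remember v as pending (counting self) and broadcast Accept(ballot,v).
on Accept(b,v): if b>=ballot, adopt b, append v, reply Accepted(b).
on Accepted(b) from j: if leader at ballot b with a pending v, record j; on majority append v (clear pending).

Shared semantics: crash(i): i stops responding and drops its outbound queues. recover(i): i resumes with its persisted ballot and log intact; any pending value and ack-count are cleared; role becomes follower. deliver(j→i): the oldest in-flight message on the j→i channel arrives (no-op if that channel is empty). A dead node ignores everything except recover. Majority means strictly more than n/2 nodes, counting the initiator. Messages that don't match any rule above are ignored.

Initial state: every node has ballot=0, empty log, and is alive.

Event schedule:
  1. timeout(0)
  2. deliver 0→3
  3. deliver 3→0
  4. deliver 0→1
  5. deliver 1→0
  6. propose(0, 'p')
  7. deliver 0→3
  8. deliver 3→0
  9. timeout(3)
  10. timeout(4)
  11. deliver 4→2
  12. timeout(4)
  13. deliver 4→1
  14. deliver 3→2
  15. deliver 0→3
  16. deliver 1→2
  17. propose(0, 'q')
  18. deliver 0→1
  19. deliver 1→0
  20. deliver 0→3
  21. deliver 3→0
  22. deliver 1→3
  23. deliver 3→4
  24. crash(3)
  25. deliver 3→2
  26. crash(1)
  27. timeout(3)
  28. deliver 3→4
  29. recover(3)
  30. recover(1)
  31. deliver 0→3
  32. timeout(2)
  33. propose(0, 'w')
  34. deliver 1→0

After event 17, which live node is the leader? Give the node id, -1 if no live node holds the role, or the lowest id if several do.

0

[1] timeout(0) → N0(cand b5 [-])
[2] deliver 0→3 → N3(foll b5 [-])
[3] deliver 3→0 → ∅
[4] deliver 0→1 → N1(foll b5 [-])
[5] deliver 1→0 → N0(lead b5 [-])
[6] propose(0,'p') → ∅
[7] deliver 0→3 → N3(foll b5 [p])
[8] deliver 3→0 → ∅
[9] timeout(3) → N3(cand b13 [p])
[10] timeout(4) → N4(cand b9 [-])
[11] deliver 4→2 → N2(foll b9 [-])
[12] timeout(4) → N4(cand b14 [-])
[13] deliver 4→1 → N1(foll b9 [-])
[14] deliver 3→2 → N2(foll b13 [-])
[15] deliver 0→3 → ∅
[16] deliver 1→2 → ∅
[17] propose(0,'q') → ∅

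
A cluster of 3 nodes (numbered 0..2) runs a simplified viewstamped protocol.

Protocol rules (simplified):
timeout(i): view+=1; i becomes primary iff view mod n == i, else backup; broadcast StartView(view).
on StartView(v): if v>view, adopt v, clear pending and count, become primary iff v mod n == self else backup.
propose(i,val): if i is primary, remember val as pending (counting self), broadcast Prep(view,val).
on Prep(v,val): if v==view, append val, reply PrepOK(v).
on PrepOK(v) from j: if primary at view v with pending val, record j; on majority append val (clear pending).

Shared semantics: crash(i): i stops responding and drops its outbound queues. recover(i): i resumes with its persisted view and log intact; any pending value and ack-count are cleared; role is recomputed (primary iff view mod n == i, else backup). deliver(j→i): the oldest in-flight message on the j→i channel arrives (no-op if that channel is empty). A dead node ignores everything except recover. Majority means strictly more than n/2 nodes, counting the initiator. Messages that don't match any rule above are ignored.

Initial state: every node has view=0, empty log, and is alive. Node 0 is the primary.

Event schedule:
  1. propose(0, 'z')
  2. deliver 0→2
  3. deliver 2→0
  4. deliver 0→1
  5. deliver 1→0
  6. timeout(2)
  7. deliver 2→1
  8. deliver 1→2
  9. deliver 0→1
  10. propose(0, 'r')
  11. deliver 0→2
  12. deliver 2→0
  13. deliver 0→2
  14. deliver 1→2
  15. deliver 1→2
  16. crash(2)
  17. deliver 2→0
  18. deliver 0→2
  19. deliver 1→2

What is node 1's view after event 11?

e1 propose(0,'z'): ·
e2 deliver 0→2: 2[back,v=0,z]
e3 deliver 2→0: 0[prim,v=0,z]
e4 deliver 0→1: 1[back,v=0,z]
e5 deliver 1→0: ·
e6 timeout(2): 2[back,v=1,z]
e7 deliver 2→1: 1[prim,v=1,z]
e8 deliver 1→2: ·
e9 deliver 0→1: ·
e10 propose(0,'r'): ·
e11 deliver 0→2: ·

1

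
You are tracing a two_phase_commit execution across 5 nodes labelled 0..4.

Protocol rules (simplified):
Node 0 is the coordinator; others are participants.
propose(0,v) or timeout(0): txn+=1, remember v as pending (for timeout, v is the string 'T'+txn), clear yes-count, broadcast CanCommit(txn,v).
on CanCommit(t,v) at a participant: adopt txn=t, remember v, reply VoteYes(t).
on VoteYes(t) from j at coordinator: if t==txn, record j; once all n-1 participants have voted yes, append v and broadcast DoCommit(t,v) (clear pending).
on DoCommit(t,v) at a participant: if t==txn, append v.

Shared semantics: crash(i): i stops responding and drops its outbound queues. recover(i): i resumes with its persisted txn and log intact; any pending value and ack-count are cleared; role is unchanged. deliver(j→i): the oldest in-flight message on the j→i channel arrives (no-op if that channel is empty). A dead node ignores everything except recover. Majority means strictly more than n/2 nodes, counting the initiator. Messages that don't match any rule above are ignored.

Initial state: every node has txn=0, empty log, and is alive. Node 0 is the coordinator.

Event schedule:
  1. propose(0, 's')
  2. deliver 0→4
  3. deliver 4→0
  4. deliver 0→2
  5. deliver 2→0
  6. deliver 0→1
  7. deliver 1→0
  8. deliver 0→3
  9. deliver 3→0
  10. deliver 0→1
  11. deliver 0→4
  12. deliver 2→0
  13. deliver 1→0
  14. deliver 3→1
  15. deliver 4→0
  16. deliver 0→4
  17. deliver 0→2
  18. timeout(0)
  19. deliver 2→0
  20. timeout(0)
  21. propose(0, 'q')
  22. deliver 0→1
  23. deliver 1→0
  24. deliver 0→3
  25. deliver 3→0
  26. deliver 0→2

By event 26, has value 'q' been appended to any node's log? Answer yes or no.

step 1 propose(0,'s'): 0={coor,t=1,log=-}
step 2 deliver 0→4: 4={part,t=1,log=-}
step 3 deliver 4→0: —
step 4 deliver 0→2: 2={part,t=1,log=-}
step 5 deliver 2→0: —
step 6 deliver 0→1: 1={part,t=1,log=-}
step 7 deliver 1→0: —
step 8 deliver 0→3: 3={part,t=1,log=-}
step 9 deliver 3→0: 0={coor,t=1,log=s}
step 10 deliver 0→1: 1={part,t=1,log=s}
step 11 deliver 0→4: 4={part,t=1,log=s}
step 12 deliver 2→0: —
step 13 deliver 1→0: —
step 14 deliver 3→1: —
step 15 deliver 4→0: —
step 16 deliver 0→4: —
step 17 deliver 0→2: 2={part,t=1,log=s}
step 18 timeout(0): 0={coor,t=2,log=s}
step 19 deliver 2→0: —
step 20 timeout(0): 0={coor,t=3,log=s}
step 21 propose(0,'q'): 0={coor,t=4,log=s}
step 22 deliver 0→1: 1={part,t=2,log=s}
step 23 deliver 1→0: —
step 24 deliver 0→3: 3={part,t=1,log=s}
step 25 deliver 3→0: —
step 26 deliver 0→2: 2={part,t=2,log=s}

no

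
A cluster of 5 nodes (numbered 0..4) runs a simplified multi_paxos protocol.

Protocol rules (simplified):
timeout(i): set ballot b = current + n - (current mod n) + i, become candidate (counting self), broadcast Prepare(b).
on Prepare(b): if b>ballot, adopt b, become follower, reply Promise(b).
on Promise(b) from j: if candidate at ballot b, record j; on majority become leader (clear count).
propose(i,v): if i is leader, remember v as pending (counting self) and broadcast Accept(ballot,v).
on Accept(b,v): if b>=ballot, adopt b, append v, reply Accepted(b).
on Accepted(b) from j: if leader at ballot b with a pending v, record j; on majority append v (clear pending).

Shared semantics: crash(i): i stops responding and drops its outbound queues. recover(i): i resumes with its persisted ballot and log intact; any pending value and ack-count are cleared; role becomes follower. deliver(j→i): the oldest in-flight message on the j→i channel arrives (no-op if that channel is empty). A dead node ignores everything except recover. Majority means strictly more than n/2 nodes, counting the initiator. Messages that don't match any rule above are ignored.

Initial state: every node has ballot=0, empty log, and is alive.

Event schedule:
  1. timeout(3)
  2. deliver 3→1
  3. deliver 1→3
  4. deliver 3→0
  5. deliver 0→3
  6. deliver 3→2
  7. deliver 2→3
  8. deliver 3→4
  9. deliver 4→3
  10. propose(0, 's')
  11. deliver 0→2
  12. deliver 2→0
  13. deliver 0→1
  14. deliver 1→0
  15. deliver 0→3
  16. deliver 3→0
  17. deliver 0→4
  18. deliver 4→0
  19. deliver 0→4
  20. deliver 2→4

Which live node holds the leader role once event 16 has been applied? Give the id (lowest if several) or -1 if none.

e1 timeout(3): 3[cand,b=8,-]
e2 deliver 3→1: 1[foll,b=8,-]
e3 deliver 1→3: ·
e4 deliver 3→0: 0[foll,b=8,-]
e5 deliver 0→3: 3[lead,b=8,-]
e6 deliver 3→2: 2[foll,b=8,-]
e7 deliver 2→3: ·
e8 deliver 3→4: 4[foll,b=8,-]
e9 deliver 4→3: ·
e10 propose(0,'s'): ·
e11 deliver 0→2: ·
e12 deliver 2→0: ·
e13 deliver 0→1: ·
e14 deliver 1→0: ·
e15 deliver 0→3: ·
e16 deliver 3→0: ·

3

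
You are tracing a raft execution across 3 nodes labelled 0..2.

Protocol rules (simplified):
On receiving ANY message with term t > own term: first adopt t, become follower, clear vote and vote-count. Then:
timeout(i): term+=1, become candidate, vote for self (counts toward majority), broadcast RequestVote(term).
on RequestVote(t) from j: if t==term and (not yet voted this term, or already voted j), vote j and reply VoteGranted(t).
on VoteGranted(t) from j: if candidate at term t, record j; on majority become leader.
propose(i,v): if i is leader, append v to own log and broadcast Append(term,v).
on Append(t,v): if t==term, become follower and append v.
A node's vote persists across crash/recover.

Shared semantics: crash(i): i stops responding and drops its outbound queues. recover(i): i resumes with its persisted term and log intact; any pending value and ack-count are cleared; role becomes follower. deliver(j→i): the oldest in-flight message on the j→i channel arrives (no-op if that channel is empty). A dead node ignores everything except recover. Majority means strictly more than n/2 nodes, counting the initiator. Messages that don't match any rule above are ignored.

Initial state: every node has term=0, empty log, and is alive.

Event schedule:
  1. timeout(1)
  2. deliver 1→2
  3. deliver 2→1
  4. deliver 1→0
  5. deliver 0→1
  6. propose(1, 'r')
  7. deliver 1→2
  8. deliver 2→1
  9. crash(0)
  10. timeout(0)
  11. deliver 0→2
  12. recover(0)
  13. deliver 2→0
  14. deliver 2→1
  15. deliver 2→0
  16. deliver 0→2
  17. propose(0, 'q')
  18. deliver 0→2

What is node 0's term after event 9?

[1] timeout(1) → N1(cand t1 [-])
[2] deliver 1→2 → N2(foll t1 [-])
[3] deliver 2→1 → N1(lead t1 [-])
[4] deliver 1→0 → N0(foll t1 [-])
[5] deliver 0→1 → ∅
[6] propose(1,'r') → N1(lead t1 [r])
[7] deliver 1→2 → N2(foll t1 [r])
[8] deliver 2→1 → ∅
[9] crash(0) → N0(✗foll t1 [-])

1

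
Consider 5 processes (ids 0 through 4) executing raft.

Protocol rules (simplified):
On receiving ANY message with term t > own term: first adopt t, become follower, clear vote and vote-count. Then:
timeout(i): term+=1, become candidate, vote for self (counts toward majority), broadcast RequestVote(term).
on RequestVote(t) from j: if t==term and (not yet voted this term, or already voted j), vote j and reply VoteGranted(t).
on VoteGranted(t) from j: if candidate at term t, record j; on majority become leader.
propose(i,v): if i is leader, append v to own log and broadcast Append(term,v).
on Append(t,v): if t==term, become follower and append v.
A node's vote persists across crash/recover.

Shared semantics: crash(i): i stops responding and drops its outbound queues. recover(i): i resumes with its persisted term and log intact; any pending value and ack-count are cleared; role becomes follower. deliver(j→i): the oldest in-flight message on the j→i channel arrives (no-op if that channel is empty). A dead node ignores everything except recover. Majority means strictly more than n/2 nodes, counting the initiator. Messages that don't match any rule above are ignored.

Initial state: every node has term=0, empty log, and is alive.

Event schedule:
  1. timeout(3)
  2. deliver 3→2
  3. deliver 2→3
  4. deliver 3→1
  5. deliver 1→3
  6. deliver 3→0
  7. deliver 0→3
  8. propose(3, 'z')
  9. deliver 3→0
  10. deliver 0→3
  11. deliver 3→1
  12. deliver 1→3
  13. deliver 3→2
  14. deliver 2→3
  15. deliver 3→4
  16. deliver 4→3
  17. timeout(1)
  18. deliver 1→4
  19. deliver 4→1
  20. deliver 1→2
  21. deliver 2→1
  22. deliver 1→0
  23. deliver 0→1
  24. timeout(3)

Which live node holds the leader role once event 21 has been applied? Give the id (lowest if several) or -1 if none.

1

[1] timeout(3) → N3(cand t1 [-])
[2] deliver 3→2 → N2(foll t1 [-])
[3] deliver 2→3 → ∅
[4] deliver 3→1 → N1(foll t1 [-])
[5] deliver 1→3 → N3(lead t1 [-])
[6] deliver 3→0 → N0(foll t1 [-])
[7] deliver 0→3 → ∅
[8] propose(3,'z') → N3(lead t1 [z])
[9] deliver 3→0 → N0(foll t1 [z])
[10] deliver 0→3 → ∅
[11] deliver 3→1 → N1(foll t1 [z])
[12] deliver 1→3 → ∅
[13] deliver 3→2 → N2(foll t1 [z])
[14] deliver 2→3 → ∅
[15] deliver 3→4 → N4(foll t1 [-])
[16] deliver 4→3 → ∅
[17] timeout(1) → N1(cand t2 [z])
[18] deliver 1→4 → N4(foll t2 [-])
[19] deliver 4→1 → ∅
[20] deliver 1→2 → N2(foll t2 [z])
[21] deliver 2→1 → N1(lead t2 [z])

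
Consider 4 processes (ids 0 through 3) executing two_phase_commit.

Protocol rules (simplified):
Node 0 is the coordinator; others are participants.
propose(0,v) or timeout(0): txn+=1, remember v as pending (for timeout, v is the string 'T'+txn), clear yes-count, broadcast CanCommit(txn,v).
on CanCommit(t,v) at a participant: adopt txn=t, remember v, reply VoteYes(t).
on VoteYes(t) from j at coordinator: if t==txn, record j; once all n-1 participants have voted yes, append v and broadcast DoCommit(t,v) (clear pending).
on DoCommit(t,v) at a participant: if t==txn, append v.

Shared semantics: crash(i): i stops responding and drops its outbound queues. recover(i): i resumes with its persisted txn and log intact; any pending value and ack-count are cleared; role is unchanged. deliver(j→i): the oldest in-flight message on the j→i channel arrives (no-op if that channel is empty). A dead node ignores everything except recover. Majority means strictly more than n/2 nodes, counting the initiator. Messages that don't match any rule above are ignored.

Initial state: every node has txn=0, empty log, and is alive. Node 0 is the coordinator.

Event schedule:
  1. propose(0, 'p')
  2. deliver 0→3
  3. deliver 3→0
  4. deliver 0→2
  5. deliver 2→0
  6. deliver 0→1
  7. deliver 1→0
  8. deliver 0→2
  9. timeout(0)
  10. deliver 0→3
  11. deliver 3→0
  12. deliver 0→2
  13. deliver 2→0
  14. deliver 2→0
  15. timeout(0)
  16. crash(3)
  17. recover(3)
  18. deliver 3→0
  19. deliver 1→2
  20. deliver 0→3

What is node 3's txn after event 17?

1. propose(0,'p'):  <0:coor t1 ->
2. deliver 0→3:  <3:part t1 ->
3. deliver 3→0:  nop
4. deliver 0→2:  <2:part t1 ->
5. deliver 2→0:  nop
6. deliver 0→1:  <1:part t1 ->
7. deliver 1→0:  <0:coor t1 p>
8. deliver 0→2:  <2:part t1 p>
9. timeout(0):  <0:coor t2 p>
10. deliver 0→3:  <3:part t1 p>
11. deliver 3→0:  nop
12. deliver 0→2:  <2:part t2 p>
13. deliver 2→0:  nop
14. deliver 2→0:  nop
15. timeout(0):  <0:coor t3 p>
16. crash(3):  <3:✗part t1 p>
17. recover(3):  <3:part t1 p>

1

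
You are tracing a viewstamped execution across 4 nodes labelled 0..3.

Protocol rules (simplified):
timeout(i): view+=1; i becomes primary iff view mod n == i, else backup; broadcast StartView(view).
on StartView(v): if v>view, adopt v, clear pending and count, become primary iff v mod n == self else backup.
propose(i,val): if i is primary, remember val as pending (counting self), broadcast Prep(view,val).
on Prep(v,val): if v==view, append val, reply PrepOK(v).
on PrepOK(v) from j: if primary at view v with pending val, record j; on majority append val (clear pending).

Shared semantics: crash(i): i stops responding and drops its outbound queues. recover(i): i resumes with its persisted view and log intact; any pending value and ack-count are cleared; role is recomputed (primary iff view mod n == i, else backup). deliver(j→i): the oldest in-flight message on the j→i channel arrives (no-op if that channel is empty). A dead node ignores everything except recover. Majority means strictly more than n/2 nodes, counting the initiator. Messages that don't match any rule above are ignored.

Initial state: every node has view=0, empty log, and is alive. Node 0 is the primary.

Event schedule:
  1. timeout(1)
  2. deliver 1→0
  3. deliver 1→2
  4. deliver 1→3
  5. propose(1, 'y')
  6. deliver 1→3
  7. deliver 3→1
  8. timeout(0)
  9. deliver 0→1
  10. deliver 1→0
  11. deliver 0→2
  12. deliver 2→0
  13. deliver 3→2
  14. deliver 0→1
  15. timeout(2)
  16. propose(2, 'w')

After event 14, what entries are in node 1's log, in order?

1. timeout(1):  <1:prim v1 ->
2. deliver 1→0:  <0:back v1 ->
3. deliver 1→2:  <2:back v1 ->
4. deliver 1→3:  <3:back v1 ->
5. propose(1,'y'):  nop
6. deliver 1→3:  <3:back v1 y>
7. deliver 3→1:  nop
8. timeout(0):  <0:back v2 ->
9. deliver 0→1:  <1:back v2 ->
10. deliver 1→0:  nop
11. deliver 0→2:  <2:prim v2 ->
12. deliver 2→0:  nop
13. deliver 3→2:  nop
14. deliver 0→1:  nop

empty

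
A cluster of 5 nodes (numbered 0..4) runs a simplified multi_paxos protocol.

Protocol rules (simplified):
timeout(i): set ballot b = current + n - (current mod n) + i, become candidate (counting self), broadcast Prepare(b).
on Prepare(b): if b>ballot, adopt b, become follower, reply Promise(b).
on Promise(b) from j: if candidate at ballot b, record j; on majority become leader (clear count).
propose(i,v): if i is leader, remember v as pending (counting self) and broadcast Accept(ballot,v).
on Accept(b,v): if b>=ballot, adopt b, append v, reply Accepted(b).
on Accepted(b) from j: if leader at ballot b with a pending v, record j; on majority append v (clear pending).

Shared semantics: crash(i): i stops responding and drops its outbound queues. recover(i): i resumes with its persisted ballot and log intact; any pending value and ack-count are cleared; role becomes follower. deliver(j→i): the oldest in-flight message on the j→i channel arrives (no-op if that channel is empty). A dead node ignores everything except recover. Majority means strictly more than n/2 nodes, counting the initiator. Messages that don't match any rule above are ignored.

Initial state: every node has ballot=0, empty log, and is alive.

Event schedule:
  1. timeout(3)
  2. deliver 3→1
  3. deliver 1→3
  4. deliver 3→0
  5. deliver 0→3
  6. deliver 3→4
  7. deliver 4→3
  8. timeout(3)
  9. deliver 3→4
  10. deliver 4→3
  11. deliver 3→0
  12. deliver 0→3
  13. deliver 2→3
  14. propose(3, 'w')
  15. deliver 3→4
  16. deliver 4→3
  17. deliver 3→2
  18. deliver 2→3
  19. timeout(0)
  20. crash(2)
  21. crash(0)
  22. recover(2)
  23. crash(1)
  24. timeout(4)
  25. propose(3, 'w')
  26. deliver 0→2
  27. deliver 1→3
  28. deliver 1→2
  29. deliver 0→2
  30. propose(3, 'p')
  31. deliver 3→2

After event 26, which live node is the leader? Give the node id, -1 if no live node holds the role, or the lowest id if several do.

after 1 — timeout(3): n3:cand/b8/[-]
after 2 — deliver 3→1: n1:foll/b8/[-]
after 3 — deliver 1→3: ·
after 4 — deliver 3→0: n0:foll/b8/[-]
after 5 — deliver 0→3: n3:lead/b8/[-]
after 6 — deliver 3→4: n4:foll/b8/[-]
after 7 — deliver 4→3: ·
after 8 — timeout(3): n3:cand/b13/[-]
after 9 — deliver 3→4: n4:foll/b13/[-]
after 10 — deliver 4→3: ·
after 11 — deliver 3→0: n0:foll/b13/[-]
after 12 — deliver 0→3: n3:lead/b13/[-]
after 13 — deliver 2→3: ·
after 14 — propose(3,'w'): ·
after 15 — deliver 3→4: n4:foll/b13/[w]
after 16 — deliver 4→3: ·
after 17 — deliver 3→2: n2:foll/b8/[-]
after 18 — deliver 2→3: ·
after 19 — timeout(0): n0:cand/b15/[-]
after 20 — crash(2): n2:✗foll/b8/[-]
after 21 — crash(0): n0:✗cand/b15/[-]
after 22 — recover(2): n2:foll/b8/[-]
after 23 — crash(1): n1:✗foll/b8/[-]
after 24 — timeout(4): n4:cand/b19/[w]
after 25 — propose(3,'w'): ·
after 26 — deliver 0→2: ·

3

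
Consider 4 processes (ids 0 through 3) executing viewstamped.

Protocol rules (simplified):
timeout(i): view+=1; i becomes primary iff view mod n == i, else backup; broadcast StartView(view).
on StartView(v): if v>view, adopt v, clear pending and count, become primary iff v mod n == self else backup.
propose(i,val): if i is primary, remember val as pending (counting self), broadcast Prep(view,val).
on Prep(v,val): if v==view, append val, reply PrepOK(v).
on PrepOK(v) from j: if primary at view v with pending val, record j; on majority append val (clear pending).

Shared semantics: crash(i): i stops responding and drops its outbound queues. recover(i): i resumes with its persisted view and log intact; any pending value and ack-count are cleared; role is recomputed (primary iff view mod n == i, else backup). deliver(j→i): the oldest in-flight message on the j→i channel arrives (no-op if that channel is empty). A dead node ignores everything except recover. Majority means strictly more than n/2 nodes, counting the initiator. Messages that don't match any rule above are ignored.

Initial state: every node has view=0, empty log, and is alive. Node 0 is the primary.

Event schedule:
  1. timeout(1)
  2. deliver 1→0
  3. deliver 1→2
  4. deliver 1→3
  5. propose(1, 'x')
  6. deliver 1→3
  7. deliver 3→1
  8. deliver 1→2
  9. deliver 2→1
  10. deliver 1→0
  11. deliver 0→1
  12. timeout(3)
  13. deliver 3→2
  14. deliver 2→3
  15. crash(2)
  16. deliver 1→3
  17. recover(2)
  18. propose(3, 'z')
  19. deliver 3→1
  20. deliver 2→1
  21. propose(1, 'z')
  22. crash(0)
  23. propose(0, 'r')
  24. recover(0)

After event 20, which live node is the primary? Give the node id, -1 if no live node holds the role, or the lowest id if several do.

step 1 timeout(1): 1={prim,v=1,log=-}
step 2 deliver 1→0: 0={back,v=1,log=-}
step 3 deliver 1→2: 2={back,v=1,log=-}
step 4 deliver 1→3: 3={back,v=1,log=-}
step 5 propose(1,'x'): —
step 6 deliver 1→3: 3={back,v=1,log=x}
step 7 deliver 3→1: —
step 8 deliver 1→2: 2={back,v=1,log=x}
step 9 deliver 2→1: 1={prim,v=1,log=x}
step 10 deliver 1→0: 0={back,v=1,log=x}
step 11 deliver 0→1: —
step 12 timeout(3): 3={back,v=2,log=x}
step 13 deliver 3→2: 2={prim,v=2,log=x}
step 14 deliver 2→3: —
step 15 crash(2): 2={✗prim,v=2,log=x}
step 16 deliver 1→3: —
step 17 recover(2): 2={prim,v=2,log=x}
step 18 propose(3,'z'): —
step 19 deliver 3→1: 1={back,v=2,log=x}
step 20 deliver 2→1: —

2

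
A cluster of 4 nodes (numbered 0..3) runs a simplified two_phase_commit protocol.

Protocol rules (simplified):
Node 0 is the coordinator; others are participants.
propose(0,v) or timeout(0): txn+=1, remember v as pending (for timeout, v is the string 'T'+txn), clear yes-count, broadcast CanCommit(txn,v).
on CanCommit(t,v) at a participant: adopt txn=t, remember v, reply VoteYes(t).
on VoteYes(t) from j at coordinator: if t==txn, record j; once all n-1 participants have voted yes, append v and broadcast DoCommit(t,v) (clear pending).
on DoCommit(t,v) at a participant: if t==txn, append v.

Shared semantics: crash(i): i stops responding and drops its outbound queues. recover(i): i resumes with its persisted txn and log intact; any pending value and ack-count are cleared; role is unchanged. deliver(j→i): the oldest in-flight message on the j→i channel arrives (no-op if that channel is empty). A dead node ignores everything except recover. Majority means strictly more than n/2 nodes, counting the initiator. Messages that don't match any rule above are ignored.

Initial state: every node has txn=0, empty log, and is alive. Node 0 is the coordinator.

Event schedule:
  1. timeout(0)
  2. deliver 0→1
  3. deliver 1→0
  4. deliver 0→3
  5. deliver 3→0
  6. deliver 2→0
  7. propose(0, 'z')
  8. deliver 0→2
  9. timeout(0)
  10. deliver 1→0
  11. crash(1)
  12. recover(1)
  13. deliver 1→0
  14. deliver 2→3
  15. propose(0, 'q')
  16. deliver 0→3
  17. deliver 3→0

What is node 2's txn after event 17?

after 1 — timeout(0): n0:coor/t1/[-]
after 2 — deliver 0→1: n1:part/t1/[-]
after 3 — deliver 1→0: ·
after 4 — deliver 0→3: n3:part/t1/[-]
after 5 — deliver 3→0: ·
after 6 — deliver 2→0: ·
after 7 — propose(0,'z'): n0:coor/t2/[-]
after 8 — deliver 0→2: n2:part/t1/[-]
after 9 — timeout(0): n0:coor/t3/[-]
after 10 — deliver 1→0: ·
after 11 — crash(1): n1:✗part/t1/[-]
after 12 — recover(1): n1:part/t1/[-]
after 13 — deliver 1→0: ·
after 14 — deliver 2→3: ·
after 15 — propose(0,'q'): n0:coor/t4/[-]
after 16 — deliver 0→3: n3:part/t2/[-]
after 17 — deliver 3→0: ·

1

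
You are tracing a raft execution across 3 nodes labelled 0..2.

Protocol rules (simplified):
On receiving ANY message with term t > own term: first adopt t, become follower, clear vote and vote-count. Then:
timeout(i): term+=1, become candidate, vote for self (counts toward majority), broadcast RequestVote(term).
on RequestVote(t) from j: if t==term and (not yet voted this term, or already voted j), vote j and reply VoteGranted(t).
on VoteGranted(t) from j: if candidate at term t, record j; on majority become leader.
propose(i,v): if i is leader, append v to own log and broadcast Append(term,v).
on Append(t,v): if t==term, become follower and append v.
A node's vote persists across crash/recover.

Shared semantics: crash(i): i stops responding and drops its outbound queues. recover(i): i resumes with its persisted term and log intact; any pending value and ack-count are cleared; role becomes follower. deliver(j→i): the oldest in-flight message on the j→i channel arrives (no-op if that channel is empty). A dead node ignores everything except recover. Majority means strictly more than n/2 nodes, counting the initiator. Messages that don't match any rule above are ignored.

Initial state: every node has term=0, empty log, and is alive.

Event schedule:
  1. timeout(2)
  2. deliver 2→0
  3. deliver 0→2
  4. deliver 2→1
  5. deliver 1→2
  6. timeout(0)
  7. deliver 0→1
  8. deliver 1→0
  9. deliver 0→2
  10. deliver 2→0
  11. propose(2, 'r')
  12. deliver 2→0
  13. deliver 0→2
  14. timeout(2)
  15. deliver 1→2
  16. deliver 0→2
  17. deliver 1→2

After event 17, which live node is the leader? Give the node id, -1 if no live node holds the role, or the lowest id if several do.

0

step 1 timeout(2): 2={cand,t=1,log=-}
step 2 deliver 2→0: 0={foll,t=1,log=-}
step 3 deliver 0→2: 2={lead,t=1,log=-}
step 4 deliver 2→1: 1={foll,t=1,log=-}
step 5 deliver 1→2: —
step 6 timeout(0): 0={cand,t=2,log=-}
step 7 deliver 0→1: 1={foll,t=2,log=-}
step 8 deliver 1→0: 0={lead,t=2,log=-}
step 9 deliver 0→2: 2={foll,t=2,log=-}
step 10 deliver 2→0: —
step 11 propose(2,'r'): —
step 12 deliver 2→0: —
step 13 deliver 0→2: —
step 14 timeout(2): 2={cand,t=3,log=-}
step 15 deliver 1→2: —
step 16 deliver 0→2: —
step 17 deliver 1→2: —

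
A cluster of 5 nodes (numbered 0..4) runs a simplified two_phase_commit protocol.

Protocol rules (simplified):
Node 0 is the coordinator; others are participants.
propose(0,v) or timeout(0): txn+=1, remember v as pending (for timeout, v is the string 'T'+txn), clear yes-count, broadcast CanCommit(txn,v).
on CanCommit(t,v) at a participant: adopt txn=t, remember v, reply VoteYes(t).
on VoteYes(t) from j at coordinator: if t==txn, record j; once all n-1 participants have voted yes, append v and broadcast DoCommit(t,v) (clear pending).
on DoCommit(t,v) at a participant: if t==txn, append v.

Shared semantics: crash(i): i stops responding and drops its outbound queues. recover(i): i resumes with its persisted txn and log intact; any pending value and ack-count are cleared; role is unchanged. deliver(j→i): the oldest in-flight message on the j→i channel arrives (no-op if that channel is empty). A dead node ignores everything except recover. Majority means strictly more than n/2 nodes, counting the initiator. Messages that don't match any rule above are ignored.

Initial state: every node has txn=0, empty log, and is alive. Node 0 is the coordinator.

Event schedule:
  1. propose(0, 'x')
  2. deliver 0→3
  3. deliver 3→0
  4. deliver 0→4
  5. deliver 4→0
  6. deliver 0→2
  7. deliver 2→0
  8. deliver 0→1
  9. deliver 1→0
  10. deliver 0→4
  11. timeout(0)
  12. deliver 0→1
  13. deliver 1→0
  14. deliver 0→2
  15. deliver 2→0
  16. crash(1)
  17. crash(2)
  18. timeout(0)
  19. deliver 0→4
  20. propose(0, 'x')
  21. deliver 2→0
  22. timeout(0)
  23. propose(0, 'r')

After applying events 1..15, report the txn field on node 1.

1

step 1 propose(0,'x'): 0={coor,t=1,log=-}
step 2 deliver 0→3: 3={part,t=1,log=-}
step 3 deliver 3→0: —
step 4 deliver 0→4: 4={part,t=1,log=-}
step 5 deliver 4→0: —
step 6 deliver 0→2: 2={part,t=1,log=-}
step 7 deliver 2→0: —
step 8 deliver 0→1: 1={part,t=1,log=-}
step 9 deliver 1→0: 0={coor,t=1,log=x}
step 10 deliver 0→4: 4={part,t=1,log=x}
step 11 timeout(0): 0={coor,t=2,log=x}
step 12 deliver 0→1: 1={part,t=1,log=x}
step 13 deliver 1→0: —
step 14 deliver 0→2: 2={part,t=1,log=x}
step 15 deliver 2→0: —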